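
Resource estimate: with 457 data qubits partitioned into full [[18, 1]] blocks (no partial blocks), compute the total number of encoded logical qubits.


Each code block uses 18 physical qubits for 1 logical qubit(s).
Number of complete blocks = floor(457 / 18) = 25
Logical qubits = 25 * 1
= 25

25


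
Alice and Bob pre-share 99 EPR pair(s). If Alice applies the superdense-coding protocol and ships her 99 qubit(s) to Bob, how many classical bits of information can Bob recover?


Superdense coding allows 2 classical bits per shared entangled pair.
99 pair(s) -> 2 * 99 = 198 classical bits

198


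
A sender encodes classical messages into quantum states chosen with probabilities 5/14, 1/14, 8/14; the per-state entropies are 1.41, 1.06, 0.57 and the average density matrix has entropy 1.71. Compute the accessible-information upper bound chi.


chi = S(rho) - sum_i p_i * S(rho_i)
Weighted entropy = 5/14 * 1.41 + 1/14 * 1.06 + 8/14 * 0.57
= 0.9050
chi = 1.71 - 0.9050
= 0.8050

0.8050


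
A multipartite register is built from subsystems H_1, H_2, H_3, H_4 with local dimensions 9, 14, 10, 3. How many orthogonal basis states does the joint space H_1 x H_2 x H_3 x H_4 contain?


dim(H_1 x H_2 x H_3 x H_4) = 9 * 14 * 10 * 3
= 126 * 10 * 3
= 1260 * 3
= 3780

3780


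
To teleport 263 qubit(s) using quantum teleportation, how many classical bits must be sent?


Quantum teleportation requires 2 classical bits per qubit teleported.
263 qubit(s) -> 2 * 263 = 526 classical bits

526


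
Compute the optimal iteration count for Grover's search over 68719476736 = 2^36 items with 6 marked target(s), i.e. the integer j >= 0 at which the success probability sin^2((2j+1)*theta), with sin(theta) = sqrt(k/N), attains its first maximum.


After j Grover iterations the success probability is P(j) = sin^2((2j+1)*theta), where sin(theta) = sqrt(k/N).
N = 2^36 = 68719476736, k = 6
sin(theta) = sqrt(k/N) = 9.344061824e-06
theta = arcsin(sqrt(k/N)) = 9.344061824e-06 rad
P(j) reaches its first maximum when (2j+1)*theta is as close as possible to pi/2, i.e. j = round(pi/(4*theta) - 1/2).
pi/(4*theta) - 1/2 = 84052.6857
(For comparison, the common estimate pi/4 * sqrt(N/k) = 84053.1857; the exact maximiser is used here.)
Optimal iterations = 84053

84053


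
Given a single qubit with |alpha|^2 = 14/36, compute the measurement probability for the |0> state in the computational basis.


|alpha|^2 = 14/36 = 0.3889
|beta|^2 = 1 - 14/36 = 22/36 = 0.6111
P(|0>) = |alpha|^2 = 0.3889

0.3889


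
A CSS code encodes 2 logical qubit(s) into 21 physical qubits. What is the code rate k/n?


Code rate R = k/n
= 2/21
= 0.0952

0.0952


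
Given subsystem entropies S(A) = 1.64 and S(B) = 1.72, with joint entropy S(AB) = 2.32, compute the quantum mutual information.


I(A:B) = S(A) + S(B) - S(AB)
= 1.64 + 1.72 - 2.32
= 1.0400

1.0400


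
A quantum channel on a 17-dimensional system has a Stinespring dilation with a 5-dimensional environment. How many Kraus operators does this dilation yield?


Tracing out the environment in an orthonormal basis {|i>_E} gives Kraus operators K_i = <i|_E U |0>_E.
Number of Kraus operators = dim(H_env) = d_env
= 5

5


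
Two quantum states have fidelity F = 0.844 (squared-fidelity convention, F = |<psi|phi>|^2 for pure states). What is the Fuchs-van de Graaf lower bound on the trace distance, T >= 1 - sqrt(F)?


Fuchs-van de Graaf (squared-fidelity convention): 1 - sqrt(F) <= T <= sqrt(1 - F).
Lower bound: T >= 1 - sqrt(F)
sqrt(F) = sqrt(0.844) = 0.9187
T >= 1 - 0.9187
T >= 0.0813

0.0813


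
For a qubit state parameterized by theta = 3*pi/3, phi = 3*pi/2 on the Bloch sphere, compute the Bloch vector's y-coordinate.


theta = 3.1416, phi = 4.7124
r_y = sin(theta)*sin(phi) = 0.0000 * -1.0000
r_y = 0.0000

0.0000


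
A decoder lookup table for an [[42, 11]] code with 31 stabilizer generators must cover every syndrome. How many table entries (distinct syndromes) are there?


Each stabilizer generator gives a binary (+1 or -1) measurement outcome.
With 31 independent generators:
Total syndromes = 2^31
= 2147483648

2147483648


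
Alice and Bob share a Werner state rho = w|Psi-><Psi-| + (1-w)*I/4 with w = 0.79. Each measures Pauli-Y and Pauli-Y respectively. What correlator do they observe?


|Psi-> = (|01> - |10>)/sqrt(2)
For the pure Bell state, <Y_A Y_B> = -1 (Bell-state Pauli correlator).
The maximally-mixed part I/4 has tr(I/4 * P tensor P) = 0 for any traceless Pauli P.
So <Y_A Y_B>_rho = w * (-1) + (1 - w) * 0
= 0.79 * (-1)
= -0.7900

-0.7900


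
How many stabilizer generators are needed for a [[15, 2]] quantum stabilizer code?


For an [[n,k]] stabilizer code:
Number of stabilizer generators = n - k
= 15 - 2
= 13

13


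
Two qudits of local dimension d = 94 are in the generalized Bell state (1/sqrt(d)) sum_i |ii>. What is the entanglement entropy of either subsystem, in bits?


For a maximally entangled state in d x d:
S = log2(d) = log2(94)
= 6.5546

6.5546


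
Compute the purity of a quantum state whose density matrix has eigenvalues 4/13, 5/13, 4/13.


tr(rho^2) = sum of eigenvalues squared
= (4/13)^2 + (5/13)^2 + (4/13)^2
= (16 + 25 + 16) / 169
= 57/169
= 0.3373

0.3373


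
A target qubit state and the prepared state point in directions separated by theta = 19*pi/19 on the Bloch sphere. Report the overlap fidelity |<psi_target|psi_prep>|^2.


For states separated by angle theta on Bloch sphere:
F = cos^2(theta/2)
theta = 19*pi/19 = 3.1416
theta/2 = 1.5708
cos(theta/2) = 0.0000
F = 0.0000

0.0000


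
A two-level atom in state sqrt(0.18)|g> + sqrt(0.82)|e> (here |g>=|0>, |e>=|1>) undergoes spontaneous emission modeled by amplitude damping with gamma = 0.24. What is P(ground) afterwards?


For amplitude damping with parameter gamma on state sqrt(a)|0> + sqrt(b)|1>:
alpha^2 = 0.18, beta^2 = 0.82
P(|0>) = alpha^2 + gamma * beta^2
= 0.18 + 0.24 * 0.82
= 0.18 + 0.1968
= 0.3768

0.3768


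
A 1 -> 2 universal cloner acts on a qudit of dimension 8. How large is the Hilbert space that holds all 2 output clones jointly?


Output space = H^(tensor 2) where dim(H) = 8
dim = 8^2
= 64

64


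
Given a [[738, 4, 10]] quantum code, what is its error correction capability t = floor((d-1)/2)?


Code parameters: [[738, 4, 10]], distance d = 10.
Number of correctable errors = floor((d-1)/2)
= floor((10 - 1)/2)
= floor(9/2)
= 4

4


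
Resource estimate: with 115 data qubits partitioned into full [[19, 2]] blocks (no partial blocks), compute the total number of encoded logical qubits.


Each code block uses 19 physical qubits for 2 logical qubit(s).
Number of complete blocks = floor(115 / 19) = 6
Logical qubits = 6 * 2
= 12

12


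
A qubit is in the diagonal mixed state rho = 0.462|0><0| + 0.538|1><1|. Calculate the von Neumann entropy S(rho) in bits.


S = -p*log2(p) - (1-p)*log2(1-p)
p = 0.4620, 1-p = 0.5380
= -0.4620 * log2(0.4620) - 0.5380 * log2(0.5380)
= -(-0.5147) - (-0.4811)
= 0.9958

0.9958


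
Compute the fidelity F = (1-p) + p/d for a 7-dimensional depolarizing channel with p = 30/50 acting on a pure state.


F = (1-p) + p/d
= (1 - 0.6000) + 0.6000/7
= 0.4000 + 0.0857
= 0.4857

0.4857


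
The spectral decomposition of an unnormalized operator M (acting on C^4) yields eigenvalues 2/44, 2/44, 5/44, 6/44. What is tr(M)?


tr(M) = sum of eigenvalues
= 2/44 + 2/44 + 5/44 + 6/44
= 15/44
= 0.3409

0.3409


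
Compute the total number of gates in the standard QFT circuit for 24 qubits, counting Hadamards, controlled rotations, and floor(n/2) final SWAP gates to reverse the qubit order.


Hadamard gates: 24
Controlled rotations: n*(n-1)/2 = 24*23/2 = 276
SWAP gates: floor(n/2) = floor(24/2) = 12
Total = 24 + 276 + 12
= 312

312


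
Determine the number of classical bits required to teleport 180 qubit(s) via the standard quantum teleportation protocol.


Quantum teleportation requires 2 classical bits per qubit teleported.
180 qubit(s) -> 2 * 180 = 360 classical bits

360


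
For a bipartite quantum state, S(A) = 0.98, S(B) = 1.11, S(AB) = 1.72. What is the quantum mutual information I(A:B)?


I(A:B) = S(A) + S(B) - S(AB)
= 0.98 + 1.11 - 1.72
= 0.3700

0.3700


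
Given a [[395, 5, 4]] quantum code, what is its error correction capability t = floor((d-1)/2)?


Code parameters: [[395, 5, 4]], distance d = 4.
Number of correctable errors = floor((d-1)/2)
= floor((4 - 1)/2)
= floor(3/2)
= 1

1


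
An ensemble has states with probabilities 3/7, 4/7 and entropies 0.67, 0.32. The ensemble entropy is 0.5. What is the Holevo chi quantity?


chi = S(rho) - sum_i p_i * S(rho_i)
Weighted entropy = 3/7 * 0.67 + 4/7 * 0.32
= 0.4700
chi = 0.5 - 0.4700
= 0.0300

0.0300


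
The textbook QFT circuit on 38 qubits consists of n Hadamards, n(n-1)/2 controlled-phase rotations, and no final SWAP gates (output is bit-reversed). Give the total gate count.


Hadamard gates: 38
Controlled rotations: n*(n-1)/2 = 38*37/2 = 703
SWAP gates: 0 (omitted)
Total = 38 + 703
= 741

741


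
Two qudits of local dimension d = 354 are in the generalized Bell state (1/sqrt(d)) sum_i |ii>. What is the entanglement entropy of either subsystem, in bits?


For a maximally entangled state in d x d:
S = log2(d) = log2(354)
= 8.4676

8.4676


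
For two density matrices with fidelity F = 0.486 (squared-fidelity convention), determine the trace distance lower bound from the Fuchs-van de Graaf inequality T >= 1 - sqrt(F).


Fuchs-van de Graaf (squared-fidelity convention): 1 - sqrt(F) <= T <= sqrt(1 - F).
Lower bound: T >= 1 - sqrt(F)
sqrt(F) = sqrt(0.486) = 0.6971
T >= 1 - 0.6971
T >= 0.3029

0.3029


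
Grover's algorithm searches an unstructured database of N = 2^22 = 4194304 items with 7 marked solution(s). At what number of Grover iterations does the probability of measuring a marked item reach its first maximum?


After j Grover iterations the success probability is P(j) = sin^2((2j+1)*theta), where sin(theta) = sqrt(k/N).
N = 2^22 = 4194304, k = 7
sin(theta) = sqrt(k/N) = 0.001291870757
theta = arcsin(sqrt(k/N)) = 0.001291871117 rad
P(j) reaches its first maximum when (2j+1)*theta is as close as possible to pi/2, i.e. j = round(pi/(4*theta) - 1/2).
pi/(4*theta) - 1/2 = 607.4540
(For comparison, the common estimate pi/4 * sqrt(N/k) = 607.9541; the exact maximiser is used here.)
Optimal iterations = 607

607


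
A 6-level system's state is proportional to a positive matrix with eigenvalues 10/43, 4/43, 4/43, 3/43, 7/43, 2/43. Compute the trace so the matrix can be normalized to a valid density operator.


tr(M) = sum of eigenvalues
= 10/43 + 4/43 + 4/43 + 3/43 + 7/43 + 2/43
= 30/43
= 0.6977

0.6977


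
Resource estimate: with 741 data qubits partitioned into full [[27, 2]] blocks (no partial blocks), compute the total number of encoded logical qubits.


Each code block uses 27 physical qubits for 2 logical qubit(s).
Number of complete blocks = floor(741 / 27) = 27
Logical qubits = 27 * 2
= 54

54


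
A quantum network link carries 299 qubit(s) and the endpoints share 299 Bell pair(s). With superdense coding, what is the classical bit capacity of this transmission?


Superdense coding allows 2 classical bits per shared entangled pair.
299 pair(s) -> 2 * 299 = 598 classical bits

598


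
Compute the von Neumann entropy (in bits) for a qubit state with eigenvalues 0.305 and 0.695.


S = -p*log2(p) - (1-p)*log2(1-p)
p = 0.3050, 1-p = 0.6950
= -0.3050 * log2(0.3050) - 0.6950 * log2(0.6950)
= -(-0.5225) - (-0.3648)
= 0.8873

0.8873


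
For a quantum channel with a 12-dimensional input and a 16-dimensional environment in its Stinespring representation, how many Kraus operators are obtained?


Tracing out the environment in an orthonormal basis {|i>_E} gives Kraus operators K_i = <i|_E U |0>_E.
Number of Kraus operators = dim(H_env) = d_env
= 16

16


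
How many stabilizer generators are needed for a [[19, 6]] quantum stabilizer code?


For an [[n,k]] stabilizer code:
Number of stabilizer generators = n - k
= 19 - 6
= 13

13


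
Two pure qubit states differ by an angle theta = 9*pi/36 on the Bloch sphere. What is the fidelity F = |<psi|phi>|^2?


For states separated by angle theta on Bloch sphere:
F = cos^2(theta/2)
theta = 9*pi/36 = 0.7854
theta/2 = 0.3927
cos(theta/2) = 0.9239
F = 0.8536

0.8536


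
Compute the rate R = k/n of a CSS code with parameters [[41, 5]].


Code rate R = k/n
= 5/41
= 0.1220

0.1220


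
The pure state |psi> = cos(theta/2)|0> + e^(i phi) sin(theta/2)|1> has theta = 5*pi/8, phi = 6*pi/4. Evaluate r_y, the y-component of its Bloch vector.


theta = 1.9635, phi = 4.7124
r_y = sin(theta)*sin(phi) = 0.9239 * -1.0000
r_y = -0.9239

-0.9239


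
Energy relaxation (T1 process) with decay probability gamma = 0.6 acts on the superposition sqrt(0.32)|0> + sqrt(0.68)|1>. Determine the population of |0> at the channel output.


For amplitude damping with parameter gamma on state sqrt(a)|0> + sqrt(b)|1>:
alpha^2 = 0.32, beta^2 = 0.68
P(|0>) = alpha^2 + gamma * beta^2
= 0.32 + 0.6 * 0.68
= 0.32 + 0.4080
= 0.7280

0.7280


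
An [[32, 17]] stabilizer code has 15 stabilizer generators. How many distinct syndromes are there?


Each stabilizer generator gives a binary (+1 or -1) measurement outcome.
With 15 independent generators:
Total syndromes = 2^15
= 32768

32768


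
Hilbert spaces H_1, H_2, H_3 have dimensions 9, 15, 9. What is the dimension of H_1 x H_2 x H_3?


dim(H_1 x H_2 x H_3) = 9 * 15 * 9
= 135 * 9
= 1215

1215


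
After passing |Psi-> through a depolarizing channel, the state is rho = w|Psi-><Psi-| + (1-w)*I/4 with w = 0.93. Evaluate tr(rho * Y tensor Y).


|Psi-> = (|01> - |10>)/sqrt(2)
For the pure Bell state, <Y_A Y_B> = -1 (Bell-state Pauli correlator).
The maximally-mixed part I/4 has tr(I/4 * P tensor P) = 0 for any traceless Pauli P.
So <Y_A Y_B>_rho = w * (-1) + (1 - w) * 0
= 0.93 * (-1)
= -0.9300

-0.9300


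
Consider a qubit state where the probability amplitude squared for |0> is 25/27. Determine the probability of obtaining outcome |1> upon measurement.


|alpha|^2 = 25/27 = 0.9259
|beta|^2 = 1 - 25/27 = 2/27 = 0.0741
P(|1>) = |beta|^2 = 0.0741

0.0741


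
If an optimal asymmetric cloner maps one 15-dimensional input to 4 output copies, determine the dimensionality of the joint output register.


Output space = H^(tensor 4) where dim(H) = 15
dim = 15^4
= 225 (after 2 factors)
= 3375 (after 3 factors)
= 50625 (after 4 factors)
= 50625

50625


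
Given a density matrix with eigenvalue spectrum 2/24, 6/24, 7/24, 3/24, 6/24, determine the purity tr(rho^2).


tr(rho^2) = sum of eigenvalues squared
= (2/24)^2 + (6/24)^2 + (7/24)^2 + (3/24)^2 + (6/24)^2
= (4 + 36 + 49 + 9 + 36) / 576
= 134/576
= 0.2326

0.2326


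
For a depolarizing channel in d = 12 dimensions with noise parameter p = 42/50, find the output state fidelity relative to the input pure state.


F = (1-p) + p/d
= (1 - 0.8400) + 0.8400/12
= 0.1600 + 0.0700
= 0.2300

0.2300


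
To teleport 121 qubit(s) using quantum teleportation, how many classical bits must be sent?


Quantum teleportation requires 2 classical bits per qubit teleported.
121 qubit(s) -> 2 * 121 = 242 classical bits

242


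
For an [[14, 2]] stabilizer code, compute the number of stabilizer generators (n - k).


For an [[n,k]] stabilizer code:
Number of stabilizer generators = n - k
= 14 - 2
= 12

12


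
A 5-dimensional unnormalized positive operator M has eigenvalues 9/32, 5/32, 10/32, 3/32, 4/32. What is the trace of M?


tr(M) = sum of eigenvalues
= 9/32 + 5/32 + 10/32 + 3/32 + 4/32
= 31/32
= 0.9688

0.9688


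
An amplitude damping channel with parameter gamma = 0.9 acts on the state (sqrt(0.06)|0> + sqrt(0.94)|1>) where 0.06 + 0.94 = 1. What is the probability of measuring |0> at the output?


For amplitude damping with parameter gamma on state sqrt(a)|0> + sqrt(b)|1>:
alpha^2 = 0.06, beta^2 = 0.94
P(|0>) = alpha^2 + gamma * beta^2
= 0.06 + 0.9 * 0.94
= 0.06 + 0.8460
= 0.9060

0.9060


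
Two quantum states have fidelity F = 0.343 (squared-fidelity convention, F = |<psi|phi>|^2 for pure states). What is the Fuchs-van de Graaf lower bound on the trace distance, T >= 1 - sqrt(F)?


Fuchs-van de Graaf (squared-fidelity convention): 1 - sqrt(F) <= T <= sqrt(1 - F).
Lower bound: T >= 1 - sqrt(F)
sqrt(F) = sqrt(0.343) = 0.5857
T >= 1 - 0.5857
T >= 0.4143

0.4143


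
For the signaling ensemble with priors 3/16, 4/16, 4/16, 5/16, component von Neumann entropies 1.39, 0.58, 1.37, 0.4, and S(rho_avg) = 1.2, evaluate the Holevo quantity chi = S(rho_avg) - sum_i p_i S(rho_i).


chi = S(rho) - sum_i p_i * S(rho_i)
Weighted entropy = 3/16 * 1.39 + 4/16 * 0.58 + 4/16 * 1.37 + 5/16 * 0.4
= 0.8731
chi = 1.2 - 0.8731
= 0.3269

0.3269


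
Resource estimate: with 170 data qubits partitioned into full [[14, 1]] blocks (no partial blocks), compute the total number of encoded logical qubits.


Each code block uses 14 physical qubits for 1 logical qubit(s).
Number of complete blocks = floor(170 / 14) = 12
Logical qubits = 12 * 1
= 12

12


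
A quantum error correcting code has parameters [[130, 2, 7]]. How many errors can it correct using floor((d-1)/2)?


Code parameters: [[130, 2, 7]], distance d = 7.
Number of correctable errors = floor((d-1)/2)
= floor((7 - 1)/2)
= floor(6/2)
= 3

3


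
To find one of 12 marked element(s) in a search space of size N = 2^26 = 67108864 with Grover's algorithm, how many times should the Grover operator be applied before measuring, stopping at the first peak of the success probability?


After j Grover iterations the success probability is P(j) = sin^2((2j+1)*theta), where sin(theta) = sqrt(k/N).
N = 2^26 = 67108864, k = 12
sin(theta) = sqrt(k/N) = 0.0004228639667
theta = arcsin(sqrt(k/N)) = 0.0004228639793 rad
P(j) reaches its first maximum when (2j+1)*theta is as close as possible to pi/2, i.e. j = round(pi/(4*theta) - 1/2).
pi/(4*theta) - 1/2 = 1856.8305
(For comparison, the common estimate pi/4 * sqrt(N/k) = 1857.3305; the exact maximiser is used here.)
Optimal iterations = 1857

1857


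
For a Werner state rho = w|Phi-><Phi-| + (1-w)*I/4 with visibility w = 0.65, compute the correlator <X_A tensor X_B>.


|Phi-> = (|00> - |11>)/sqrt(2)
For the pure Bell state, <X_A X_B> = -1 (Bell-state Pauli correlator).
The maximally-mixed part I/4 has tr(I/4 * P tensor P) = 0 for any traceless Pauli P.
So <X_A X_B>_rho = w * (-1) + (1 - w) * 0
= 0.65 * (-1)
= -0.6500

-0.6500


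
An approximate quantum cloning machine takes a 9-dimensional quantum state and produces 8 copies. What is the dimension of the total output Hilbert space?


Output space = H^(tensor 8) where dim(H) = 9
dim = 9^8
= 81 (after 2 factors)
= 729 (after 3 factors)
= 6561 (after 4 factors)
= 59049 (after 5 factors)
= 531441 (after 6 factors)
= 4782969 (after 7 factors)
= 43046721 (after 8 factors)
= 43046721

43046721


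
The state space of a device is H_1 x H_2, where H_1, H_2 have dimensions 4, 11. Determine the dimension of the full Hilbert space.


dim(H_1 x H_2) = 4 * 11
= 44

44


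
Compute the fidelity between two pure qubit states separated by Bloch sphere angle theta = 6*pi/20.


For states separated by angle theta on Bloch sphere:
F = cos^2(theta/2)
theta = 6*pi/20 = 0.9425
theta/2 = 0.4712
cos(theta/2) = 0.8910
F = 0.7939

0.7939


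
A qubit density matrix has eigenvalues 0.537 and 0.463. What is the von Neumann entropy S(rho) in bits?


S = -p*log2(p) - (1-p)*log2(1-p)
p = 0.5370, 1-p = 0.4630
= -0.5370 * log2(0.5370) - 0.4630 * log2(0.4630)
= -(-0.4817) - (-0.5144)
= 0.9960

0.9960


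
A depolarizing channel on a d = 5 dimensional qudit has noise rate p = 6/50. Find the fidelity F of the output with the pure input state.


F = (1-p) + p/d
= (1 - 0.1200) + 0.1200/5
= 0.8800 + 0.0240
= 0.9040

0.9040


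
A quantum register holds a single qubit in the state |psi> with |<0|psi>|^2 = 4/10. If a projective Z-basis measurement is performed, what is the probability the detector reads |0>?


|alpha|^2 = 4/10 = 0.4000
|beta|^2 = 1 - 4/10 = 6/10 = 0.6000
P(|0>) = |alpha|^2 = 0.4000

0.4000


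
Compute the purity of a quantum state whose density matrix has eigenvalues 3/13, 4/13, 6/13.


tr(rho^2) = sum of eigenvalues squared
= (3/13)^2 + (4/13)^2 + (6/13)^2
= (9 + 16 + 36) / 169
= 61/169
= 0.3609

0.3609


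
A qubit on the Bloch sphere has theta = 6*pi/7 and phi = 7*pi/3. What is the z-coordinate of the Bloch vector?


theta = 2.6928, phi = 7.3304
r_z = cos(theta) = -0.9010

-0.9010


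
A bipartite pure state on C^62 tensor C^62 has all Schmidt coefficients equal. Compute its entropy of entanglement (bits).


For a maximally entangled state in d x d:
S = log2(d) = log2(62)
= 5.9542

5.9542


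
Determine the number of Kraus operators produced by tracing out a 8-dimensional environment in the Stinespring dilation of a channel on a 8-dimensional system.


Tracing out the environment in an orthonormal basis {|i>_E} gives Kraus operators K_i = <i|_E U |0>_E.
Number of Kraus operators = dim(H_env) = d_env
= 8

8


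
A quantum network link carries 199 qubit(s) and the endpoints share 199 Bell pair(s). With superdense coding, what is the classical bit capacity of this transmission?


Superdense coding allows 2 classical bits per shared entangled pair.
199 pair(s) -> 2 * 199 = 398 classical bits

398


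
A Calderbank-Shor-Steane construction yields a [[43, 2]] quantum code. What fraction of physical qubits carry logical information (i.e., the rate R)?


Code rate R = k/n
= 2/43
= 0.0465

0.0465


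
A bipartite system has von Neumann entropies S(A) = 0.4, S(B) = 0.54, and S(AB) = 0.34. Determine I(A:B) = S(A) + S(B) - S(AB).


I(A:B) = S(A) + S(B) - S(AB)
= 0.4 + 0.54 - 0.34
= 0.6000

0.6000


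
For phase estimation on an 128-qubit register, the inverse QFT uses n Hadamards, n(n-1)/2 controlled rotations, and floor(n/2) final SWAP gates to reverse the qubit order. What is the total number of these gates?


Hadamard gates: 128
Controlled rotations: n*(n-1)/2 = 128*127/2 = 8128
SWAP gates: floor(n/2) = floor(128/2) = 64
Total = 128 + 8128 + 64
= 8320

8320


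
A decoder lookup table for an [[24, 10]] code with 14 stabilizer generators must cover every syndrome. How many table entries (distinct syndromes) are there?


Each stabilizer generator gives a binary (+1 or -1) measurement outcome.
With 14 independent generators:
Total syndromes = 2^14
= 16384

16384


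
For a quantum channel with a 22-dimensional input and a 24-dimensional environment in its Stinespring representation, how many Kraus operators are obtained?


Tracing out the environment in an orthonormal basis {|i>_E} gives Kraus operators K_i = <i|_E U |0>_E.
Number of Kraus operators = dim(H_env) = d_env
= 24

24


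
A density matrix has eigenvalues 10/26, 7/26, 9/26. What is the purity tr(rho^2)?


tr(rho^2) = sum of eigenvalues squared
= (10/26)^2 + (7/26)^2 + (9/26)^2
= (100 + 49 + 81) / 676
= 230/676
= 0.3402

0.3402


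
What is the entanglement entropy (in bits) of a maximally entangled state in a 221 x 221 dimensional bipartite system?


For a maximally entangled state in d x d:
S = log2(d) = log2(221)
= 7.7879

7.7879


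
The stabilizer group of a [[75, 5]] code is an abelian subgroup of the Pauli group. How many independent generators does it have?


For an [[n,k]] stabilizer code:
Number of stabilizer generators = n - k
= 75 - 5
= 70

70


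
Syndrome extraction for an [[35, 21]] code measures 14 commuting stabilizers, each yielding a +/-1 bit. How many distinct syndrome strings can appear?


Each stabilizer generator gives a binary (+1 or -1) measurement outcome.
With 14 independent generators:
Total syndromes = 2^14
= 16384

16384


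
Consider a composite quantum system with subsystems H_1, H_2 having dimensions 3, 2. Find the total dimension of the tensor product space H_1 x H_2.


dim(H_1 x H_2) = 3 * 2
= 6

6


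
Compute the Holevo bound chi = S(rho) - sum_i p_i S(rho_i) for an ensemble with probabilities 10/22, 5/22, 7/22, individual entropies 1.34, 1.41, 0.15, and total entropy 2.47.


chi = S(rho) - sum_i p_i * S(rho_i)
Weighted entropy = 10/22 * 1.34 + 5/22 * 1.41 + 7/22 * 0.15
= 0.9773
chi = 2.47 - 0.9773
= 1.4927

1.4927


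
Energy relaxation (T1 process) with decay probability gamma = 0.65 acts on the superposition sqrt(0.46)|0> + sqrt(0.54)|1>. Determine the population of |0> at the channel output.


For amplitude damping with parameter gamma on state sqrt(a)|0> + sqrt(b)|1>:
alpha^2 = 0.46, beta^2 = 0.54
P(|0>) = alpha^2 + gamma * beta^2
= 0.46 + 0.65 * 0.54
= 0.46 + 0.3510
= 0.8110

0.8110


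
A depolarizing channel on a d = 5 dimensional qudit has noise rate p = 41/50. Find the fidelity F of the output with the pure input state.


F = (1-p) + p/d
= (1 - 0.8200) + 0.8200/5
= 0.1800 + 0.1640
= 0.3440

0.3440


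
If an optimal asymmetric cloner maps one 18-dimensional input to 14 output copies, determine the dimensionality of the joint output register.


Output space = H^(tensor 14) where dim(H) = 18
dim = 18^14
= 324 (after 2 factors)
= 5832 (after 3 factors)
= 104976 (after 4 factors)
= 1889568 (after 5 factors)
= 34012224 (after 6 factors)
= 612220032 (after 7 factors)
= 11019960576 (after 8 factors)
= 198359290368 (after 9 factors)
= 3570467226624 (after 10 factors)
= 64268410079232 (after 11 factors)
= 1156831381426176 (after 12 factors)
= 20822964865671168 (after 13 factors)
= 374813367582081024 (after 14 factors)
= 374813367582081024

374813367582081024


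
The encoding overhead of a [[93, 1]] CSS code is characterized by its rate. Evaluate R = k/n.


Code rate R = k/n
= 1/93
= 0.0108

0.0108


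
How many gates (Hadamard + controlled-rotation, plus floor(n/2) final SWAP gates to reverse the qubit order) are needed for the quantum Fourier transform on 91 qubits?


Hadamard gates: 91
Controlled rotations: n*(n-1)/2 = 91*90/2 = 4095
SWAP gates: floor(n/2) = floor(91/2) = 45
Total = 91 + 4095 + 45
= 4231

4231


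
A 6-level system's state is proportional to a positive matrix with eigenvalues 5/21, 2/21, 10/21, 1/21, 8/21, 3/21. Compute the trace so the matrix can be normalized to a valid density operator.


tr(M) = sum of eigenvalues
= 5/21 + 2/21 + 10/21 + 1/21 + 8/21 + 3/21
= 29/21
= 1.3810

1.3810


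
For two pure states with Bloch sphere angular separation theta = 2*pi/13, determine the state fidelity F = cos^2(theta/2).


For states separated by angle theta on Bloch sphere:
F = cos^2(theta/2)
theta = 2*pi/13 = 0.4833
theta/2 = 0.2417
cos(theta/2) = 0.9709
F = 0.9427

0.9427


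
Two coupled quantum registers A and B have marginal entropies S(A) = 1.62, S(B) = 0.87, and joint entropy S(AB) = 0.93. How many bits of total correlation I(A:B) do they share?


I(A:B) = S(A) + S(B) - S(AB)
= 1.62 + 0.87 - 0.93
= 1.5600

1.5600


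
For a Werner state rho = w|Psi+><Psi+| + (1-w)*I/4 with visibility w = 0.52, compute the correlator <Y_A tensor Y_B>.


|Psi+> = (|01> + |10>)/sqrt(2)
For the pure Bell state, <Y_A Y_B> = +1 (Bell-state Pauli correlator).
The maximally-mixed part I/4 has tr(I/4 * P tensor P) = 0 for any traceless Pauli P.
So <Y_A Y_B>_rho = w * (+1) + (1 - w) * 0
= 0.52 * (+1)
= 0.5200

0.5200


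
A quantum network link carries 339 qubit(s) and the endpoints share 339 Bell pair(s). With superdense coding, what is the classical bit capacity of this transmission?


Superdense coding allows 2 classical bits per shared entangled pair.
339 pair(s) -> 2 * 339 = 678 classical bits

678


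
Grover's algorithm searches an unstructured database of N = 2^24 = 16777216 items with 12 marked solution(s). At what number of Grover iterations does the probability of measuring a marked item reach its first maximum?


After j Grover iterations the success probability is P(j) = sin^2((2j+1)*theta), where sin(theta) = sqrt(k/N).
N = 2^24 = 16777216, k = 12
sin(theta) = sqrt(k/N) = 0.0008457279334
theta = arcsin(sqrt(k/N)) = 0.0008457280342 rad
P(j) reaches its first maximum when (2j+1)*theta is as close as possible to pi/2, i.e. j = round(pi/(4*theta) - 1/2).
pi/(4*theta) - 1/2 = 928.1652
(For comparison, the common estimate pi/4 * sqrt(N/k) = 928.6653; the exact maximiser is used here.)
Optimal iterations = 928

928


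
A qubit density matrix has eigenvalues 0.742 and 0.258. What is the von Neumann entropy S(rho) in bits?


S = -p*log2(p) - (1-p)*log2(1-p)
p = 0.7420, 1-p = 0.2580
= -0.7420 * log2(0.7420) - 0.2580 * log2(0.2580)
= -(-0.3194) - (-0.5043)
= 0.8237

0.8237


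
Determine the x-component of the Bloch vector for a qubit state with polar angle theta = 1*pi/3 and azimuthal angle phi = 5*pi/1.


theta = 1.0472, phi = 15.7080
r_x = sin(theta)*cos(phi) = 0.8660 * -1.0000
r_x = -0.8660

-0.8660


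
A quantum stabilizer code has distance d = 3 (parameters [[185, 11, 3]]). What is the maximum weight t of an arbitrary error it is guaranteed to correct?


Code parameters: [[185, 11, 3]], distance d = 3.
Number of correctable errors = floor((d-1)/2)
= floor((3 - 1)/2)
= floor(2/2)
= 1

1


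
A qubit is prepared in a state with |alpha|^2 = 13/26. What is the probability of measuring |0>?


|alpha|^2 = 13/26 = 0.5000
|beta|^2 = 1 - 13/26 = 13/26 = 0.5000
P(|0>) = |alpha|^2 = 0.5000

0.5000


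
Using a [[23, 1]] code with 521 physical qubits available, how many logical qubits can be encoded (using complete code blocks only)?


Each code block uses 23 physical qubits for 1 logical qubit(s).
Number of complete blocks = floor(521 / 23) = 22
Logical qubits = 22 * 1
= 22

22


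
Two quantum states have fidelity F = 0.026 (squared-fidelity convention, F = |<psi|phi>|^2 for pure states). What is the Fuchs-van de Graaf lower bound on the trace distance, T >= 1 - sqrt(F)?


Fuchs-van de Graaf (squared-fidelity convention): 1 - sqrt(F) <= T <= sqrt(1 - F).
Lower bound: T >= 1 - sqrt(F)
sqrt(F) = sqrt(0.026) = 0.1612
T >= 1 - 0.1612
T >= 0.8388

0.8388


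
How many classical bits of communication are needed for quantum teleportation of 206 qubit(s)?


Quantum teleportation requires 2 classical bits per qubit teleported.
206 qubit(s) -> 2 * 206 = 412 classical bits

412


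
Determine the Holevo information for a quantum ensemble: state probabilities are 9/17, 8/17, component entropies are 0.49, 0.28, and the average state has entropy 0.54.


chi = S(rho) - sum_i p_i * S(rho_i)
Weighted entropy = 9/17 * 0.49 + 8/17 * 0.28
= 0.3912
chi = 0.54 - 0.3912
= 0.1488

0.1488


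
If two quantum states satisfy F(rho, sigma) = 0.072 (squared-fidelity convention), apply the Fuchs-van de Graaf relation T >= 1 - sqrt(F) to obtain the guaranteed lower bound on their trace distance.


Fuchs-van de Graaf (squared-fidelity convention): 1 - sqrt(F) <= T <= sqrt(1 - F).
Lower bound: T >= 1 - sqrt(F)
sqrt(F) = sqrt(0.072) = 0.2683
T >= 1 - 0.2683
T >= 0.7317

0.7317


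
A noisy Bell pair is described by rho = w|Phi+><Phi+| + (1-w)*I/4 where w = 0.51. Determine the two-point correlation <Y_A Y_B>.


|Phi+> = (|00> + |11>)/sqrt(2)
For the pure Bell state, <Y_A Y_B> = -1 (Bell-state Pauli correlator).
The maximally-mixed part I/4 has tr(I/4 * P tensor P) = 0 for any traceless Pauli P.
So <Y_A Y_B>_rho = w * (-1) + (1 - w) * 0
= 0.51 * (-1)
= -0.5100

-0.5100


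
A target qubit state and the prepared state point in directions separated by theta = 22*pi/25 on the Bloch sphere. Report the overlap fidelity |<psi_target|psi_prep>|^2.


For states separated by angle theta on Bloch sphere:
F = cos^2(theta/2)
theta = 22*pi/25 = 2.7646
theta/2 = 1.3823
cos(theta/2) = 0.1874
F = 0.0351

0.0351


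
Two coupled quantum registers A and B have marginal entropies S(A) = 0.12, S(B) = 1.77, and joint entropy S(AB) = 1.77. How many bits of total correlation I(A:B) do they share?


I(A:B) = S(A) + S(B) - S(AB)
= 0.12 + 1.77 - 1.77
= 0.1200

0.1200


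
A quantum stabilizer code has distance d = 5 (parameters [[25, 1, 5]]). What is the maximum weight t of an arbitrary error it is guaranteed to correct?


Code parameters: [[25, 1, 5]], distance d = 5.
Number of correctable errors = floor((d-1)/2)
= floor((5 - 1)/2)
= floor(4/2)
= 2

2


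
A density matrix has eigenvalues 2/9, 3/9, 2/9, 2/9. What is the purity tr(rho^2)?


tr(rho^2) = sum of eigenvalues squared
= (2/9)^2 + (3/9)^2 + (2/9)^2 + (2/9)^2
= (4 + 9 + 4 + 4) / 81
= 21/81
= 0.2593

0.2593


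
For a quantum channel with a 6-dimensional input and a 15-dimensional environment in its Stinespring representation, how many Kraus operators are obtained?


Tracing out the environment in an orthonormal basis {|i>_E} gives Kraus operators K_i = <i|_E U |0>_E.
Number of Kraus operators = dim(H_env) = d_env
= 15

15


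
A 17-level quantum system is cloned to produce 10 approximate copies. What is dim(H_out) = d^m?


Output space = H^(tensor 10) where dim(H) = 17
dim = 17^10
= 289 (after 2 factors)
= 4913 (after 3 factors)
= 83521 (after 4 factors)
= 1419857 (after 5 factors)
= 24137569 (after 6 factors)
= 410338673 (after 7 factors)
= 6975757441 (after 8 factors)
= 118587876497 (after 9 factors)
= 2015993900449 (after 10 factors)
= 2015993900449

2015993900449


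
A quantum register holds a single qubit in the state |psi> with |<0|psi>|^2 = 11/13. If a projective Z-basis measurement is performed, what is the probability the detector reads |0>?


|alpha|^2 = 11/13 = 0.8462
|beta|^2 = 1 - 11/13 = 2/13 = 0.1538
P(|0>) = |alpha|^2 = 0.8462

0.8462


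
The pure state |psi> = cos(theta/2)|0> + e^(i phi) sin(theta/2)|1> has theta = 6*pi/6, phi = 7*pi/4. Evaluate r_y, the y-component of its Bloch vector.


theta = 3.1416, phi = 5.4978
r_y = sin(theta)*sin(phi) = 0.0000 * -0.7071
r_y = 0.0000

0.0000


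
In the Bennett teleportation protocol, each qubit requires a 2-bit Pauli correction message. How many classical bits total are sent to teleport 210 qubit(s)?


Quantum teleportation requires 2 classical bits per qubit teleported.
210 qubit(s) -> 2 * 210 = 420 classical bits

420


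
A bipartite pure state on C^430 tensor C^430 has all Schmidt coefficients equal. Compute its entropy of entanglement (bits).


For a maximally entangled state in d x d:
S = log2(d) = log2(430)
= 8.7482

8.7482


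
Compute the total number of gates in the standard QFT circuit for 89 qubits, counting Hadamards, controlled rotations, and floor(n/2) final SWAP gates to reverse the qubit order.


Hadamard gates: 89
Controlled rotations: n*(n-1)/2 = 89*88/2 = 3916
SWAP gates: floor(n/2) = floor(89/2) = 44
Total = 89 + 3916 + 44
= 4049

4049


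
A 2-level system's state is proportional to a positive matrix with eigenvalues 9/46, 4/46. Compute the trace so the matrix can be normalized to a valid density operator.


tr(M) = sum of eigenvalues
= 9/46 + 4/46
= 13/46
= 0.2826

0.2826


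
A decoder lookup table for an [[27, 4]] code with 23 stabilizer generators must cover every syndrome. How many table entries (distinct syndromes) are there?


Each stabilizer generator gives a binary (+1 or -1) measurement outcome.
With 23 independent generators:
Total syndromes = 2^23
= 8388608

8388608


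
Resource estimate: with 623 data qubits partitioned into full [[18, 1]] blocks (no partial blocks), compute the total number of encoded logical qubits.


Each code block uses 18 physical qubits for 1 logical qubit(s).
Number of complete blocks = floor(623 / 18) = 34
Logical qubits = 34 * 1
= 34

34


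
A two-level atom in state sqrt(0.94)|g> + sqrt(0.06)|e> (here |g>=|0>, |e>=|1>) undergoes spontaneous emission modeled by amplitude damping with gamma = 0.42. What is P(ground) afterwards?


For amplitude damping with parameter gamma on state sqrt(a)|0> + sqrt(b)|1>:
alpha^2 = 0.94, beta^2 = 0.06
P(|0>) = alpha^2 + gamma * beta^2
= 0.94 + 0.42 * 0.06
= 0.94 + 0.0252
= 0.9652

0.9652


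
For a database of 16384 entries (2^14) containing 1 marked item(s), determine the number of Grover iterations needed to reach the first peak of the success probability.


After j Grover iterations the success probability is P(j) = sin^2((2j+1)*theta), where sin(theta) = sqrt(k/N).
N = 2^14 = 16384, k = 1
sin(theta) = sqrt(k/N) = 0.0078125
theta = arcsin(sqrt(k/N)) = 0.007812579475 rad
P(j) reaches its first maximum when (2j+1)*theta is as close as possible to pi/2, i.e. j = round(pi/(4*theta) - 1/2).
pi/(4*theta) - 1/2 = 100.0299
(For comparison, the common estimate pi/4 * sqrt(N/k) = 100.5310; the exact maximiser is used here.)
Optimal iterations = 100

100


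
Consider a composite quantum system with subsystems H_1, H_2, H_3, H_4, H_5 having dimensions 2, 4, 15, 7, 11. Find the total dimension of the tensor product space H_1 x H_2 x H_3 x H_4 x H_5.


dim(H_1 x H_2 x H_3 x H_4 x H_5) = 2 * 4 * 15 * 7 * 11
= 8 * 15 * 7 * 11
= 120 * 7 * 11
= 840 * 11
= 9240

9240


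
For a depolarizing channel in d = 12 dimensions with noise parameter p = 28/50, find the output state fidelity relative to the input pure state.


F = (1-p) + p/d
= (1 - 0.5600) + 0.5600/12
= 0.4400 + 0.0467
= 0.4867

0.4867


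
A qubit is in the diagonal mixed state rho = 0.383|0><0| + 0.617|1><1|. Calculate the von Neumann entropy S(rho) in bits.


S = -p*log2(p) - (1-p)*log2(1-p)
p = 0.3830, 1-p = 0.6170
= -0.3830 * log2(0.3830) - 0.6170 * log2(0.6170)
= -(-0.5303) - (-0.4298)
= 0.9601

0.9601


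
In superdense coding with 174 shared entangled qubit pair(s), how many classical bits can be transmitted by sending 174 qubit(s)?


Superdense coding allows 2 classical bits per shared entangled pair.
174 pair(s) -> 2 * 174 = 348 classical bits

348


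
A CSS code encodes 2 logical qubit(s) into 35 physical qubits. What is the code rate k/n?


Code rate R = k/n
= 2/35
= 0.0571

0.0571


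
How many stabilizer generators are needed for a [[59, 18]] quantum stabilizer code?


For an [[n,k]] stabilizer code:
Number of stabilizer generators = n - k
= 59 - 18
= 41

41


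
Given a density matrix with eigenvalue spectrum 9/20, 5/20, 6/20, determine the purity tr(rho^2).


tr(rho^2) = sum of eigenvalues squared
= (9/20)^2 + (5/20)^2 + (6/20)^2
= (81 + 25 + 36) / 400
= 142/400
= 0.3550

0.3550


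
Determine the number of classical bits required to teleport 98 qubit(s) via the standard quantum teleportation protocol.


Quantum teleportation requires 2 classical bits per qubit teleported.
98 qubit(s) -> 2 * 98 = 196 classical bits

196


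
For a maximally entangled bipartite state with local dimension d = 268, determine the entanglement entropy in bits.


For a maximally entangled state in d x d:
S = log2(d) = log2(268)
= 8.0661

8.0661


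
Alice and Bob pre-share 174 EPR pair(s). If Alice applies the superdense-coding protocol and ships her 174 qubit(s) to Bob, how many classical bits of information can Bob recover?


Superdense coding allows 2 classical bits per shared entangled pair.
174 pair(s) -> 2 * 174 = 348 classical bits

348


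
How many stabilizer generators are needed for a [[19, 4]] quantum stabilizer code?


For an [[n,k]] stabilizer code:
Number of stabilizer generators = n - k
= 19 - 4
= 15

15


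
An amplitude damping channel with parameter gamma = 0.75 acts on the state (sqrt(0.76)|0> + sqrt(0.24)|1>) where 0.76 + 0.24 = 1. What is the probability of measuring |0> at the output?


For amplitude damping with parameter gamma on state sqrt(a)|0> + sqrt(b)|1>:
alpha^2 = 0.76, beta^2 = 0.24
P(|0>) = alpha^2 + gamma * beta^2
= 0.76 + 0.75 * 0.24
= 0.76 + 0.1800
= 0.9400

0.9400


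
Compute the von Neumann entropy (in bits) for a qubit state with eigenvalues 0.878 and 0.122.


S = -p*log2(p) - (1-p)*log2(1-p)
p = 0.8780, 1-p = 0.1220
= -0.8780 * log2(0.8780) - 0.1220 * log2(0.1220)
= -(-0.1648) - (-0.3703)
= 0.5351

0.5351
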